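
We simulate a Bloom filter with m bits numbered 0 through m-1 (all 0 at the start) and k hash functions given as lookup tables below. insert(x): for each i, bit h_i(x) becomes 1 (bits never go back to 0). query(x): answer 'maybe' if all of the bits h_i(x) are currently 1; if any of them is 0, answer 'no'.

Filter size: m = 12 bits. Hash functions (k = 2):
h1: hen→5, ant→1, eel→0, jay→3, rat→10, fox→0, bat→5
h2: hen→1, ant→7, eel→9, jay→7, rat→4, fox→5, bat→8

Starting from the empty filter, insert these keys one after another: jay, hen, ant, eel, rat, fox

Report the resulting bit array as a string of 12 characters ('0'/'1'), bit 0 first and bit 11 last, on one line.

Answer: 110111010110

Derivation:
Start: bits=000000000000
After insert 'jay': sets bits 3 7 -> bits=000100010000
After insert 'hen': sets bits 1 5 -> bits=010101010000
After insert 'ant': sets bits 1 7 -> bits=010101010000
After insert 'eel': sets bits 0 9 -> bits=110101010100
After insert 'rat': sets bits 4 10 -> bits=110111010110
After insert 'fox': sets bits 0 5 -> bits=110111010110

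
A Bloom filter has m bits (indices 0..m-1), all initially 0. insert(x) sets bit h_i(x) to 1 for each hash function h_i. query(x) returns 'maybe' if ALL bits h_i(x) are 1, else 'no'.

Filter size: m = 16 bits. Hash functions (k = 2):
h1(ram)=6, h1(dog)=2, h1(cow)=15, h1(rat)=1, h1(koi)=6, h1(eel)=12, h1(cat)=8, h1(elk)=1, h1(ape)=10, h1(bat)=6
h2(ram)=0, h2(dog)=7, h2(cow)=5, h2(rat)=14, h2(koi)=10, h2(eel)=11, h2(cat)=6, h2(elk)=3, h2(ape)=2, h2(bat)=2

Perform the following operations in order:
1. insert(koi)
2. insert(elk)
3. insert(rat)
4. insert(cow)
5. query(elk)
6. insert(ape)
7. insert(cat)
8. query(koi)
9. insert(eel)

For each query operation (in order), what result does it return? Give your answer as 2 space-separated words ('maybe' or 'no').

Start: bits=0000000000000000
Op 1: insert koi -> sets bits 6 10 -> bits=0000001000100000
Op 2: insert elk -> sets bits 1 3 -> bits=0101001000100000
Op 3: insert rat -> sets bits 1 14 -> bits=0101001000100010
Op 4: insert cow -> sets bits 5 15 -> bits=0101011000100011
Op 5: query elk -> checks bit1=1, bit3=1 (all 1) -> maybe
Op 6: insert ape -> sets bits 2 10 -> bits=0111011000100011
Op 7: insert cat -> sets bits 6 8 -> bits=0111011010100011
Op 8: query koi -> checks bit6=1, bit10=1 (all 1) -> maybe
Op 9: insert eel -> sets bits 11 12 -> bits=0111011010111011
Query results in order: maybe maybe

Answer: maybe maybe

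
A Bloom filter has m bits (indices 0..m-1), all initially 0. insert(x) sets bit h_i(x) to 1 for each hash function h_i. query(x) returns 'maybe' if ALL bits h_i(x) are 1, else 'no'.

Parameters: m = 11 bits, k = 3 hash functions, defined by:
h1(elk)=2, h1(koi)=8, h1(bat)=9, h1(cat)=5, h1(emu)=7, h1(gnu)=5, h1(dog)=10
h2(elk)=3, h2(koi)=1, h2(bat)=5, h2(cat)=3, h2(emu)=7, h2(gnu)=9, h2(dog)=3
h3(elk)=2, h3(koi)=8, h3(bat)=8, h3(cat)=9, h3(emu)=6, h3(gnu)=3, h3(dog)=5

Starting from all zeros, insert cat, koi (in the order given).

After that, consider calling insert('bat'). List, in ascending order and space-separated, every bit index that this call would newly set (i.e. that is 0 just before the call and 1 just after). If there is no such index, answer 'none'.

Answer: none

Derivation:
Start: bits=00000000000
After insert 'cat': sets bits 3 5 9 -> bits=00010100010
After insert 'koi': sets bits 1 8 -> bits=01010100110
insert 'bat' would touch bits 5 8 9; currently bit5=1, bit8=1, bit9=1
Bits that are 0 among those (would change 0->1): none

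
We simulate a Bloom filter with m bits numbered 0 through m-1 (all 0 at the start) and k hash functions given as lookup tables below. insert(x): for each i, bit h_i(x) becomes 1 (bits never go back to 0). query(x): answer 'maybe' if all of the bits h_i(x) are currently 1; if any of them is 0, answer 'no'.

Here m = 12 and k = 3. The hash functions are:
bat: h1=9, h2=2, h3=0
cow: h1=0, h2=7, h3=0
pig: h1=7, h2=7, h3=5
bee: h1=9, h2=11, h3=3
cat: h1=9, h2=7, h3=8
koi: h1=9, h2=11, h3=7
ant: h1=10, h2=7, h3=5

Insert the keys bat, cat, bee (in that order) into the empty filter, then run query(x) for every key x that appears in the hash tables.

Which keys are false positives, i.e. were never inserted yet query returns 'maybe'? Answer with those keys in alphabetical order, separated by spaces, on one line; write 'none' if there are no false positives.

Start: bits=000000000000
After insert 'bat': sets bits 0 2 9 -> bits=101000000100
After insert 'cat': sets bits 7 8 9 -> bits=101000011100
After insert 'bee': sets bits 3 9 11 -> bits=101100011101
Not inserted: ant cow koi pig — query each against bits=101100011101:
query ant: checks bit5=0, bit7=1, bit10=0 (has a 0) -> no => not a false positive
query cow: checks bit0=1, bit7=1 (all 1) -> maybe => FALSE POSITIVE
query koi: checks bit7=1, bit9=1, bit11=1 (all 1) -> maybe => FALSE POSITIVE
query pig: checks bit5=0, bit7=1 (has a 0) -> no => not a false positive
False positives (alphabetical): cow koi

Answer: cow koi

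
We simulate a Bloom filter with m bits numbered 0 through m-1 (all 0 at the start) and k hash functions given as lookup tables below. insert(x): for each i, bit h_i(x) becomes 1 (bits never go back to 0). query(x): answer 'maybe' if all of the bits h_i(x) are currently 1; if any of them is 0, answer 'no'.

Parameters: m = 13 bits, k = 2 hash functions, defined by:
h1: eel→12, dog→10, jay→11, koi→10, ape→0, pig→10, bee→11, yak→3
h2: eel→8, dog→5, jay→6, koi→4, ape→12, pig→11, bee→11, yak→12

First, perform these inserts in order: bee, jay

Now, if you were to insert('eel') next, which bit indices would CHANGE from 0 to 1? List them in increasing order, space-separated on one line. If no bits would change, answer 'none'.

Answer: 8 12

Derivation:
Start: bits=0000000000000
After insert 'bee': sets bits 11 -> bits=0000000000010
After insert 'jay': sets bits 6 11 -> bits=0000001000010
insert 'eel' would touch bits 8 12; currently bit8=0, bit12=0
Bits that are 0 among those (would change 0->1): 8 12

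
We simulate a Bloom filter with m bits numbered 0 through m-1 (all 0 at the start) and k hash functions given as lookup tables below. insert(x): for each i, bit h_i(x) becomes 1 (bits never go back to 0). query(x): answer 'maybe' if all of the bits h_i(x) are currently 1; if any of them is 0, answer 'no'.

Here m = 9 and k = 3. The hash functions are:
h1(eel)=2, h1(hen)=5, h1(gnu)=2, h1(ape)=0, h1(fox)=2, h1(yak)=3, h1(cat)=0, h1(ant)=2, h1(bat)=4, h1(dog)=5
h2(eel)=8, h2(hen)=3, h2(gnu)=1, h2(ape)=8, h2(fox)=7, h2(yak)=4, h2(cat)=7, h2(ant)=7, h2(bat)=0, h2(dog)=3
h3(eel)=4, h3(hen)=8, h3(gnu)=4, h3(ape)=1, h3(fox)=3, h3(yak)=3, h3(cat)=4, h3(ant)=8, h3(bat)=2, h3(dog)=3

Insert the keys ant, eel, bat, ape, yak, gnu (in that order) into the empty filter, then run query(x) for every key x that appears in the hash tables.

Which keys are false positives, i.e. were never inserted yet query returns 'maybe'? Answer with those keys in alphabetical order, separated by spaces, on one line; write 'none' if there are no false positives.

Answer: cat fox

Derivation:
Start: bits=000000000
After insert 'ant': sets bits 2 7 8 -> bits=001000011
After insert 'eel': sets bits 2 4 8 -> bits=001010011
After insert 'bat': sets bits 0 2 4 -> bits=101010011
After insert 'ape': sets bits 0 1 8 -> bits=111010011
After insert 'yak': sets bits 3 4 -> bits=111110011
After insert 'gnu': sets bits 1 2 4 -> bits=111110011
Not inserted: cat dog fox hen — query each against bits=111110011:
query cat: checks bit0=1, bit4=1, bit7=1 (all 1) -> maybe => FALSE POSITIVE
query dog: checks bit3=1, bit5=0 (has a 0) -> no => not a false positive
query fox: checks bit2=1, bit3=1, bit7=1 (all 1) -> maybe => FALSE POSITIVE
query hen: checks bit3=1, bit5=0, bit8=1 (has a 0) -> no => not a false positive
False positives (alphabetical): cat fox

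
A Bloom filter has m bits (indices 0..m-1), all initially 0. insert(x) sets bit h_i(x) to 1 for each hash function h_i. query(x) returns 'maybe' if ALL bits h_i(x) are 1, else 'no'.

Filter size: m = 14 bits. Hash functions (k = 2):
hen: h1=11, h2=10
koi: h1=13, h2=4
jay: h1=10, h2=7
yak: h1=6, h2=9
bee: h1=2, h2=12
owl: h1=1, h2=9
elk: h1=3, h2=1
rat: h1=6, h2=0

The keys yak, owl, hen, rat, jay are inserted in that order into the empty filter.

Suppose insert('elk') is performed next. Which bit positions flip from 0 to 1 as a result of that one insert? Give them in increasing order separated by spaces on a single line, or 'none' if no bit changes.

Start: bits=00000000000000
After insert 'yak': sets bits 6 9 -> bits=00000010010000
After insert 'owl': sets bits 1 9 -> bits=01000010010000
After insert 'hen': sets bits 10 11 -> bits=01000010011100
After insert 'rat': sets bits 0 6 -> bits=11000010011100
After insert 'jay': sets bits 7 10 -> bits=11000011011100
insert 'elk' would touch bits 1 3; currently bit1=1, bit3=0
Bits that are 0 among those (would change 0->1): 3

Answer: 3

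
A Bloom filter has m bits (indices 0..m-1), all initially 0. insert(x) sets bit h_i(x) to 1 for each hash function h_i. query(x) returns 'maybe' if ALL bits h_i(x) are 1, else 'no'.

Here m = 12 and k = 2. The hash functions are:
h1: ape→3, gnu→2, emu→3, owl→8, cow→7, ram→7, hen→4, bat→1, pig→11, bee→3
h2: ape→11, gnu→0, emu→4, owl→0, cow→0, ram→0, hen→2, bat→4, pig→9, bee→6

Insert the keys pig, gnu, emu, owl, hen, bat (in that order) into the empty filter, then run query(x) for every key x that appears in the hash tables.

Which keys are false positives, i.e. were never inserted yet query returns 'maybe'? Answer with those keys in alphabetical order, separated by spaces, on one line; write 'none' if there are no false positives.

Answer: ape

Derivation:
Start: bits=000000000000
After insert 'pig': sets bits 9 11 -> bits=000000000101
After insert 'gnu': sets bits 0 2 -> bits=101000000101
After insert 'emu': sets bits 3 4 -> bits=101110000101
After insert 'owl': sets bits 0 8 -> bits=101110001101
After insert 'hen': sets bits 2 4 -> bits=101110001101
After insert 'bat': sets bits 1 4 -> bits=111110001101
Not inserted: ape bee cow ram — query each against bits=111110001101:
query ape: checks bit3=1, bit11=1 (all 1) -> maybe => FALSE POSITIVE
query bee: checks bit3=1, bit6=0 (has a 0) -> no => not a false positive
query cow: checks bit0=1, bit7=0 (has a 0) -> no => not a false positive
query ram: checks bit0=1, bit7=0 (has a 0) -> no => not a false positive
False positives (alphabetical): ape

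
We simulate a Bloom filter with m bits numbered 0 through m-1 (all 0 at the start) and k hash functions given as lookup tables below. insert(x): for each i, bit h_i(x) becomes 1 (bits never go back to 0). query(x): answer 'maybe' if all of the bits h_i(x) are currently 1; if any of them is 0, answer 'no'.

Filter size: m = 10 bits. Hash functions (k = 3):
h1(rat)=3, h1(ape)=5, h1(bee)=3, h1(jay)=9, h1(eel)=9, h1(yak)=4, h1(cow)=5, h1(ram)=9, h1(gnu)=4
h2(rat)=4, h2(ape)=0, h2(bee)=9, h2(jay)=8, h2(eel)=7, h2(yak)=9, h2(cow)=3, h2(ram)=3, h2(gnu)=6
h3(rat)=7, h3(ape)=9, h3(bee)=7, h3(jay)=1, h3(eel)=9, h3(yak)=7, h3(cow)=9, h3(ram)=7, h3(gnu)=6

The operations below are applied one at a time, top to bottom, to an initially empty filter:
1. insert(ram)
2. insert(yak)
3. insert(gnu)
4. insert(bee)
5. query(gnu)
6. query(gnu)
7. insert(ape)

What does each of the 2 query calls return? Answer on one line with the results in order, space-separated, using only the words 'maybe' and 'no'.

Answer: maybe maybe

Derivation:
Start: bits=0000000000
Op 1: insert ram -> sets bits 3 7 9 -> bits=0001000101
Op 2: insert yak -> sets bits 4 7 9 -> bits=0001100101
Op 3: insert gnu -> sets bits 4 6 -> bits=0001101101
Op 4: insert bee -> sets bits 3 7 9 -> bits=0001101101
Op 5: query gnu -> checks bit4=1, bit6=1 (all 1) -> maybe
Op 6: query gnu -> checks bit4=1, bit6=1 (all 1) -> maybe
Op 7: insert ape -> sets bits 0 5 9 -> bits=1001111101
Query results in order: maybe maybe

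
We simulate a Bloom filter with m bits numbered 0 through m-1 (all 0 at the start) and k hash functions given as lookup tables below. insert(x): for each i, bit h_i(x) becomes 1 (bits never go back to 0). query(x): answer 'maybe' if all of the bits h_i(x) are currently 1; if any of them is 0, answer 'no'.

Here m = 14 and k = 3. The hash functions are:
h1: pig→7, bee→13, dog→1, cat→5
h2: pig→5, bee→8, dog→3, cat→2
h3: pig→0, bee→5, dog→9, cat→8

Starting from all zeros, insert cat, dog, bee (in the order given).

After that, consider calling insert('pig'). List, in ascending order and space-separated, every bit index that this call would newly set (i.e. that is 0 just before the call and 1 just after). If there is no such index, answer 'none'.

Start: bits=00000000000000
After insert 'cat': sets bits 2 5 8 -> bits=00100100100000
After insert 'dog': sets bits 1 3 9 -> bits=01110100110000
After insert 'bee': sets bits 5 8 13 -> bits=01110100110001
insert 'pig' would touch bits 0 5 7; currently bit0=0, bit5=1, bit7=0
Bits that are 0 among those (would change 0->1): 0 7

Answer: 0 7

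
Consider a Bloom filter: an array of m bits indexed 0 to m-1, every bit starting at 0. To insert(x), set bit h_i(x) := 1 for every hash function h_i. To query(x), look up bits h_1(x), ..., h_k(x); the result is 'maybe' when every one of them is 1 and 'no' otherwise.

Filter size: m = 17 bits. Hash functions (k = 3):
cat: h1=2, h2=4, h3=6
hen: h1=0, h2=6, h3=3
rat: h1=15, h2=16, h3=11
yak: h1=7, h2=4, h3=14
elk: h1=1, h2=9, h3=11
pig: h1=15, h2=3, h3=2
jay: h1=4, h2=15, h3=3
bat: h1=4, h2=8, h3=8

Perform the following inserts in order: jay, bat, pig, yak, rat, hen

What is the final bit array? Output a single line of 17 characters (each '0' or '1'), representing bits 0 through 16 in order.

Answer: 10111011100100111

Derivation:
Start: bits=00000000000000000
After insert 'jay': sets bits 3 4 15 -> bits=00011000000000010
After insert 'bat': sets bits 4 8 -> bits=00011000100000010
After insert 'pig': sets bits 2 3 15 -> bits=00111000100000010
After insert 'yak': sets bits 4 7 14 -> bits=00111001100000110
After insert 'rat': sets bits 11 15 16 -> bits=00111001100100111
After insert 'hen': sets bits 0 3 6 -> bits=10111011100100111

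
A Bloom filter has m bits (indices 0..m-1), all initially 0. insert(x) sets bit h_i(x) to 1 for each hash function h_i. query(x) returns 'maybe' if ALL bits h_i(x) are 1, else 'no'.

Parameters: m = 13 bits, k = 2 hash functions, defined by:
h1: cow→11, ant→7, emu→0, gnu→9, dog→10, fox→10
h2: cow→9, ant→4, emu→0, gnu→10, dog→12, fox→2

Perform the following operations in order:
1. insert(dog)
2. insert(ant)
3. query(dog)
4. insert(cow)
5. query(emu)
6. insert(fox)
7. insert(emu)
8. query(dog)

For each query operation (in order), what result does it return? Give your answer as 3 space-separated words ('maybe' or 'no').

Answer: maybe no maybe

Derivation:
Start: bits=0000000000000
Op 1: insert dog -> sets bits 10 12 -> bits=0000000000101
Op 2: insert ant -> sets bits 4 7 -> bits=0000100100101
Op 3: query dog -> checks bit10=1, bit12=1 (all 1) -> maybe
Op 4: insert cow -> sets bits 9 11 -> bits=0000100101111
Op 5: query emu -> checks bit0=0 (has a 0) -> no
Op 6: insert fox -> sets bits 2 10 -> bits=0010100101111
Op 7: insert emu -> sets bits 0 -> bits=1010100101111
Op 8: query dog -> checks bit10=1, bit12=1 (all 1) -> maybe
Query results in order: maybe no maybe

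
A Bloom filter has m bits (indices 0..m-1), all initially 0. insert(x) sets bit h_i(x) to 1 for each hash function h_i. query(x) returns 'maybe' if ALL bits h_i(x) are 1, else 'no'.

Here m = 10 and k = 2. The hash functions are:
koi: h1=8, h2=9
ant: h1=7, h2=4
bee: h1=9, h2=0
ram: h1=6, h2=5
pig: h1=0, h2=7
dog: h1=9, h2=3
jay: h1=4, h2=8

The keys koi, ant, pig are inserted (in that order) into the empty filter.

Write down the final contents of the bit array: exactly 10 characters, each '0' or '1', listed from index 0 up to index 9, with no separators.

Answer: 1000100111

Derivation:
Start: bits=0000000000
After insert 'koi': sets bits 8 9 -> bits=0000000011
After insert 'ant': sets bits 4 7 -> bits=0000100111
After insert 'pig': sets bits 0 7 -> bits=1000100111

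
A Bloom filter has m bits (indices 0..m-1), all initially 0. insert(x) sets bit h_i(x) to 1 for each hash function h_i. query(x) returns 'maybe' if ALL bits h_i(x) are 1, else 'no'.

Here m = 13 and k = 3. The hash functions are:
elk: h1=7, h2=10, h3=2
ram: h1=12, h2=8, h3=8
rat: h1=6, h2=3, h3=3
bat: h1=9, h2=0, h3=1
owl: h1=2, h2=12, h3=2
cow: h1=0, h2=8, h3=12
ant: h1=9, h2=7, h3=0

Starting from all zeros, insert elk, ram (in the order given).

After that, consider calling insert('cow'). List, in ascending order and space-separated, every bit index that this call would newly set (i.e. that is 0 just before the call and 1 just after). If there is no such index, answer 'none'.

Start: bits=0000000000000
After insert 'elk': sets bits 2 7 10 -> bits=0010000100100
After insert 'ram': sets bits 8 12 -> bits=0010000110101
insert 'cow' would touch bits 0 8 12; currently bit0=0, bit8=1, bit12=1
Bits that are 0 among those (would change 0->1): 0

Answer: 0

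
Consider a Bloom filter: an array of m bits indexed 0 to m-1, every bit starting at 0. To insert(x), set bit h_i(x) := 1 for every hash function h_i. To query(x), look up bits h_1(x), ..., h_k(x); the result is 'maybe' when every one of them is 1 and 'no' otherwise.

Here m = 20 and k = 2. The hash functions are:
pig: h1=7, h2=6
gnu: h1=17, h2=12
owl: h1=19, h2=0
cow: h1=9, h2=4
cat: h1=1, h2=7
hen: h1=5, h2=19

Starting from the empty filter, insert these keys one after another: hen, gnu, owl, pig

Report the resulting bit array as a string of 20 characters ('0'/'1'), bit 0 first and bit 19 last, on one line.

Answer: 10000111000010000101

Derivation:
Start: bits=00000000000000000000
After insert 'hen': sets bits 5 19 -> bits=00000100000000000001
After insert 'gnu': sets bits 12 17 -> bits=00000100000010000101
After insert 'owl': sets bits 0 19 -> bits=10000100000010000101
After insert 'pig': sets bits 6 7 -> bits=10000111000010000101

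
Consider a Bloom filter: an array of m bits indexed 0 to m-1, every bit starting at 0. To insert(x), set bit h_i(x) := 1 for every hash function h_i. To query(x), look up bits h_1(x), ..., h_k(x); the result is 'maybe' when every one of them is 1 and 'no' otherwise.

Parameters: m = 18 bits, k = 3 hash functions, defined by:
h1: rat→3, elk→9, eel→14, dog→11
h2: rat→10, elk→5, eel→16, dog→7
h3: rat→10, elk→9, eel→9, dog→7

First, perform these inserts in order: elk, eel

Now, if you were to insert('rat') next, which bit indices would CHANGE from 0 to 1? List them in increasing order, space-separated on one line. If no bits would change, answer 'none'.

Start: bits=000000000000000000
After insert 'elk': sets bits 5 9 -> bits=000001000100000000
After insert 'eel': sets bits 9 14 16 -> bits=000001000100001010
insert 'rat' would touch bits 3 10; currently bit3=0, bit10=0
Bits that are 0 among those (would change 0->1): 3 10

Answer: 3 10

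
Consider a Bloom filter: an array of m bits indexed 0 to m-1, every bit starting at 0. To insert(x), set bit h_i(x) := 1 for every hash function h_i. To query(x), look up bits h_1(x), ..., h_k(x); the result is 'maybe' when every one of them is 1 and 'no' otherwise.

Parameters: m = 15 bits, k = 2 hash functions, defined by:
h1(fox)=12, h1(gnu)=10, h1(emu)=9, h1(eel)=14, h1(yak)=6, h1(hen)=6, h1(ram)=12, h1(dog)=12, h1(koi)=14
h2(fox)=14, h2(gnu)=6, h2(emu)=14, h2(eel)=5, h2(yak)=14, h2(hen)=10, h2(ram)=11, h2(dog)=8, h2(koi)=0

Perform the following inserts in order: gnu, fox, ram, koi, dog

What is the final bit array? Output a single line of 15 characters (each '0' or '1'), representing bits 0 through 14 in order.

Start: bits=000000000000000
After insert 'gnu': sets bits 6 10 -> bits=000000100010000
After insert 'fox': sets bits 12 14 -> bits=000000100010101
After insert 'ram': sets bits 11 12 -> bits=000000100011101
After insert 'koi': sets bits 0 14 -> bits=100000100011101
After insert 'dog': sets bits 8 12 -> bits=100000101011101

Answer: 100000101011101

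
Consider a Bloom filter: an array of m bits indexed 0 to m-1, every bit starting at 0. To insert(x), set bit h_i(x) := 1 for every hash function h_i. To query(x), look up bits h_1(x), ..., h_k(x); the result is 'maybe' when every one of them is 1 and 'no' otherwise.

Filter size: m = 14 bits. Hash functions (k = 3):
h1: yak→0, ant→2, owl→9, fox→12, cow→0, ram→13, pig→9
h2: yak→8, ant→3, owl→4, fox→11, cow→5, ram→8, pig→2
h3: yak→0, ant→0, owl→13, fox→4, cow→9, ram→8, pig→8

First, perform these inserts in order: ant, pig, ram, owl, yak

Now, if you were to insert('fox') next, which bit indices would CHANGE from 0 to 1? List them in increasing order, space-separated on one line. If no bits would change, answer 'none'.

Start: bits=00000000000000
After insert 'ant': sets bits 0 2 3 -> bits=10110000000000
After insert 'pig': sets bits 2 8 9 -> bits=10110000110000
After insert 'ram': sets bits 8 13 -> bits=10110000110001
After insert 'owl': sets bits 4 9 13 -> bits=10111000110001
After insert 'yak': sets bits 0 8 -> bits=10111000110001
insert 'fox' would touch bits 4 11 12; currently bit4=1, bit11=0, bit12=0
Bits that are 0 among those (would change 0->1): 11 12

Answer: 11 12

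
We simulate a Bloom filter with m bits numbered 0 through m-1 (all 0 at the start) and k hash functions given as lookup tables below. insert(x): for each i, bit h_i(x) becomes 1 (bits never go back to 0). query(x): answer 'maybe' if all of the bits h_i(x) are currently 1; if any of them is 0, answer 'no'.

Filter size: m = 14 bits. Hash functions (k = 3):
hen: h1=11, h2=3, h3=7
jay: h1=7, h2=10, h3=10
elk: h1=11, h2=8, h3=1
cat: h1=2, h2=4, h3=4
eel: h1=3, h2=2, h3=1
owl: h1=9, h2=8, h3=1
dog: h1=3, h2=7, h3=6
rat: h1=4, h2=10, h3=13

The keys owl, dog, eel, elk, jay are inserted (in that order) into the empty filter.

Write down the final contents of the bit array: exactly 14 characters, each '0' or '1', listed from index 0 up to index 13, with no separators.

Answer: 01110011111100

Derivation:
Start: bits=00000000000000
After insert 'owl': sets bits 1 8 9 -> bits=01000000110000
After insert 'dog': sets bits 3 6 7 -> bits=01010011110000
After insert 'eel': sets bits 1 2 3 -> bits=01110011110000
After insert 'elk': sets bits 1 8 11 -> bits=01110011110100
After insert 'jay': sets bits 7 10 -> bits=01110011111100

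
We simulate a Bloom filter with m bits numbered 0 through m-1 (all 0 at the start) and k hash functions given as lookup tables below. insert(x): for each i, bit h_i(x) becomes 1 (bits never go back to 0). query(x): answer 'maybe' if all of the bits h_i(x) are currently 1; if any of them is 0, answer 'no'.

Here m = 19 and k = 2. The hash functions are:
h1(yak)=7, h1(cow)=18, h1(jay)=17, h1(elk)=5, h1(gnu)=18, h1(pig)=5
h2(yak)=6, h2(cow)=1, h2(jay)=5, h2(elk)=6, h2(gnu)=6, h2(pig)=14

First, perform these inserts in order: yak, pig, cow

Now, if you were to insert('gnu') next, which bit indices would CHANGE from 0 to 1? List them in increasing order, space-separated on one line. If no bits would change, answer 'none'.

Answer: none

Derivation:
Start: bits=0000000000000000000
After insert 'yak': sets bits 6 7 -> bits=0000001100000000000
After insert 'pig': sets bits 5 14 -> bits=0000011100000010000
After insert 'cow': sets bits 1 18 -> bits=0100011100000010001
insert 'gnu' would touch bits 6 18; currently bit6=1, bit18=1
Bits that are 0 among those (would change 0->1): none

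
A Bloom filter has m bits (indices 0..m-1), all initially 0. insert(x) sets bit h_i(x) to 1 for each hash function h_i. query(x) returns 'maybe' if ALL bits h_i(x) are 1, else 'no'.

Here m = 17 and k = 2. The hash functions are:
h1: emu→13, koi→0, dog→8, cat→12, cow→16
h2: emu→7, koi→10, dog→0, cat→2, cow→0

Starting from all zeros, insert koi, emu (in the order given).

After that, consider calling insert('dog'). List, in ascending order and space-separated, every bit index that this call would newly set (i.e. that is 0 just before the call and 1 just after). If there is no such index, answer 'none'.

Start: bits=00000000000000000
After insert 'koi': sets bits 0 10 -> bits=10000000001000000
After insert 'emu': sets bits 7 13 -> bits=10000001001001000
insert 'dog' would touch bits 0 8; currently bit0=1, bit8=0
Bits that are 0 among those (would change 0->1): 8

Answer: 8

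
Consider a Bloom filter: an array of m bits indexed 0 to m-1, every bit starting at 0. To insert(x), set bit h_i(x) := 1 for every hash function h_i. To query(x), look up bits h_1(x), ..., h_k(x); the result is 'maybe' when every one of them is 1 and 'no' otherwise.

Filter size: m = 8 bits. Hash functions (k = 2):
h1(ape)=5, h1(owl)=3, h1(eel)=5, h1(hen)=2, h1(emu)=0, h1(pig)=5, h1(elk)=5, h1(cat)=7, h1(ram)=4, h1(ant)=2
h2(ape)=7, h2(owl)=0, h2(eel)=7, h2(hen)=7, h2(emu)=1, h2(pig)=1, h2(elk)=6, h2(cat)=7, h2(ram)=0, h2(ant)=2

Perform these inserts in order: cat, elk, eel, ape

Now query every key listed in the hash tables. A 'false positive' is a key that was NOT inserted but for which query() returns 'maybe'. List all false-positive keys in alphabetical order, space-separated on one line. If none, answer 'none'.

Answer: none

Derivation:
Start: bits=00000000
After insert 'cat': sets bits 7 -> bits=00000001
After insert 'elk': sets bits 5 6 -> bits=00000111
After insert 'eel': sets bits 5 7 -> bits=00000111
After insert 'ape': sets bits 5 7 -> bits=00000111
Not inserted: ant emu hen owl pig ram — query each against bits=00000111:
query ant: checks bit2=0 (has a 0) -> no => not a false positive
query emu: checks bit0=0, bit1=0 (has a 0) -> no => not a false positive
query hen: checks bit2=0, bit7=1 (has a 0) -> no => not a false positive
query owl: checks bit0=0, bit3=0 (has a 0) -> no => not a false positive
query pig: checks bit1=0, bit5=1 (has a 0) -> no => not a false positive
query ram: checks bit0=0, bit4=0 (has a 0) -> no => not a false positive
False positives (alphabetical): none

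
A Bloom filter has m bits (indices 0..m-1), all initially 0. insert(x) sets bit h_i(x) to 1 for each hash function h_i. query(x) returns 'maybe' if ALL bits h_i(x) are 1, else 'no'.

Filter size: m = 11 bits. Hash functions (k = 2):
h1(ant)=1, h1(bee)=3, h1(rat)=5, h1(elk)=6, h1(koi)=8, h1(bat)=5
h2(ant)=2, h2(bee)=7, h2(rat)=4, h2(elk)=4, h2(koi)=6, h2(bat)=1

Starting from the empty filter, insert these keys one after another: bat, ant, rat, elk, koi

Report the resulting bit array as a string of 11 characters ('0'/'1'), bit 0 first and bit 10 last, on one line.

Start: bits=00000000000
After insert 'bat': sets bits 1 5 -> bits=01000100000
After insert 'ant': sets bits 1 2 -> bits=01100100000
After insert 'rat': sets bits 4 5 -> bits=01101100000
After insert 'elk': sets bits 4 6 -> bits=01101110000
After insert 'koi': sets bits 6 8 -> bits=01101110100

Answer: 01101110100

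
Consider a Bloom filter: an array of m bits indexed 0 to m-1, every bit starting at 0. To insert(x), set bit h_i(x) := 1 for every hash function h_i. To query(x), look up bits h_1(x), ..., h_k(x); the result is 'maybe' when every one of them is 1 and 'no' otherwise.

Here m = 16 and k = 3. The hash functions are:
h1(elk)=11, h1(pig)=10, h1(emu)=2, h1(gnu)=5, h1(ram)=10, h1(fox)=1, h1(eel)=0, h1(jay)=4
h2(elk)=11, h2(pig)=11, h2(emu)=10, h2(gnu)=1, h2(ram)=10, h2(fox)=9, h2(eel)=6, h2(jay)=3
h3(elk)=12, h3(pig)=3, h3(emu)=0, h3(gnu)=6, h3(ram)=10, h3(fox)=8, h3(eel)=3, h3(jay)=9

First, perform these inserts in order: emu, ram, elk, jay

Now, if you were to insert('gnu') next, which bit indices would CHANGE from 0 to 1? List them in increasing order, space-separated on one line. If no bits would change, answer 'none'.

Start: bits=0000000000000000
After insert 'emu': sets bits 0 2 10 -> bits=1010000000100000
After insert 'ram': sets bits 10 -> bits=1010000000100000
After insert 'elk': sets bits 11 12 -> bits=1010000000111000
After insert 'jay': sets bits 3 4 9 -> bits=1011100001111000
insert 'gnu' would touch bits 1 5 6; currently bit1=0, bit5=0, bit6=0
Bits that are 0 among those (would change 0->1): 1 5 6

Answer: 1 5 6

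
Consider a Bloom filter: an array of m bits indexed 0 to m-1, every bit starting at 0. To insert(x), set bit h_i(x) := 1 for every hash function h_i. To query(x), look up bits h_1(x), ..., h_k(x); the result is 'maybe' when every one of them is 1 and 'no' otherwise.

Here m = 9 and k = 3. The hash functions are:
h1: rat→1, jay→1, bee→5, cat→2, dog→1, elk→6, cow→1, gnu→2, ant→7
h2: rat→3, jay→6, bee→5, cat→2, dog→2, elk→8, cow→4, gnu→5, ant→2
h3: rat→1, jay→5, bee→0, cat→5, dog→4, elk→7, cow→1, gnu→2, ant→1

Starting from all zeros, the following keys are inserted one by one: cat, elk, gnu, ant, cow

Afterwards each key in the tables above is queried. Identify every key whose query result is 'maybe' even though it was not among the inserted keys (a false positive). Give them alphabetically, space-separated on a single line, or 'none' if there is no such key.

Start: bits=000000000
After insert 'cat': sets bits 2 5 -> bits=001001000
After insert 'elk': sets bits 6 7 8 -> bits=001001111
After insert 'gnu': sets bits 2 5 -> bits=001001111
After insert 'ant': sets bits 1 2 7 -> bits=011001111
After insert 'cow': sets bits 1 4 -> bits=011011111
Not inserted: bee dog jay rat — query each against bits=011011111:
query bee: checks bit0=0, bit5=1 (has a 0) -> no => not a false positive
query dog: checks bit1=1, bit2=1, bit4=1 (all 1) -> maybe => FALSE POSITIVE
query jay: checks bit1=1, bit5=1, bit6=1 (all 1) -> maybe => FALSE POSITIVE
query rat: checks bit1=1, bit3=0 (has a 0) -> no => not a false positive
False positives (alphabetical): dog jay

Answer: dog jay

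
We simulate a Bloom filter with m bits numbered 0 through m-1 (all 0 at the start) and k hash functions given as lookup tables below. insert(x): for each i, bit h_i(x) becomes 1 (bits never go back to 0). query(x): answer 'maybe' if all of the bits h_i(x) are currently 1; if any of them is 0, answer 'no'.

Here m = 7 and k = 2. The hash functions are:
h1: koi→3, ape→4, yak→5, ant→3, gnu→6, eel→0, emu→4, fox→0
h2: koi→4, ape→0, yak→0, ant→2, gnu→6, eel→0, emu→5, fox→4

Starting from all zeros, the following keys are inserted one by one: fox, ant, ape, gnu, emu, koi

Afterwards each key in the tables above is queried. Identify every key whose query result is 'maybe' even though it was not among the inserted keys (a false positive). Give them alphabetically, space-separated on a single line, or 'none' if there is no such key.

Start: bits=0000000
After insert 'fox': sets bits 0 4 -> bits=1000100
After insert 'ant': sets bits 2 3 -> bits=1011100
After insert 'ape': sets bits 0 4 -> bits=1011100
After insert 'gnu': sets bits 6 -> bits=1011101
After insert 'emu': sets bits 4 5 -> bits=1011111
After insert 'koi': sets bits 3 4 -> bits=1011111
Not inserted: eel yak — query each against bits=1011111:
query eel: checks bit0=1 (all 1) -> maybe => FALSE POSITIVE
query yak: checks bit0=1, bit5=1 (all 1) -> maybe => FALSE POSITIVE
False positives (alphabetical): eel yak

Answer: eel yak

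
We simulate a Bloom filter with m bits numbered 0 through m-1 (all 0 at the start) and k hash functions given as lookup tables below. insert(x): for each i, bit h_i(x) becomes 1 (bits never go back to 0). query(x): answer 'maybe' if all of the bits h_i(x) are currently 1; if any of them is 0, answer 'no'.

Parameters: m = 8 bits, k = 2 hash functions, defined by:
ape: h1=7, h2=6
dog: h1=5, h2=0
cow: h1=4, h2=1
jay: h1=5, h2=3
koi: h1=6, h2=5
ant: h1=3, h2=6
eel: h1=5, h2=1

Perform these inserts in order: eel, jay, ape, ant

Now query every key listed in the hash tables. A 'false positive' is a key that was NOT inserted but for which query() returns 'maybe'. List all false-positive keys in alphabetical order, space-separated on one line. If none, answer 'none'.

Answer: koi

Derivation:
Start: bits=00000000
After insert 'eel': sets bits 1 5 -> bits=01000100
After insert 'jay': sets bits 3 5 -> bits=01010100
After insert 'ape': sets bits 6 7 -> bits=01010111
After insert 'ant': sets bits 3 6 -> bits=01010111
Not inserted: cow dog koi — query each against bits=01010111:
query cow: checks bit1=1, bit4=0 (has a 0) -> no => not a false positive
query dog: checks bit0=0, bit5=1 (has a 0) -> no => not a false positive
query koi: checks bit5=1, bit6=1 (all 1) -> maybe => FALSE POSITIVE
False positives (alphabetical): koi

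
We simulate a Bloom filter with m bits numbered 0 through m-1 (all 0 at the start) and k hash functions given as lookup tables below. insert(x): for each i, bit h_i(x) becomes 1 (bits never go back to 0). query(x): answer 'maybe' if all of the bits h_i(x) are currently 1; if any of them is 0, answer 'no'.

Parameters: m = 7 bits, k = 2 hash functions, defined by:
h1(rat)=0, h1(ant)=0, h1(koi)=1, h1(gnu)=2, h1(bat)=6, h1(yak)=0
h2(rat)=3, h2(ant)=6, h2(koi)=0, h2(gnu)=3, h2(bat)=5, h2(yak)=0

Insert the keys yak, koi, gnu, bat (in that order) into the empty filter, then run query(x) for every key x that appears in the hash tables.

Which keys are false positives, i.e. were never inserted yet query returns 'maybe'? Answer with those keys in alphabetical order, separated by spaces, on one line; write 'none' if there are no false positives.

Start: bits=0000000
After insert 'yak': sets bits 0 -> bits=1000000
After insert 'koi': sets bits 0 1 -> bits=1100000
After insert 'gnu': sets bits 2 3 -> bits=1111000
After insert 'bat': sets bits 5 6 -> bits=1111011
Not inserted: ant rat — query each against bits=1111011:
query ant: checks bit0=1, bit6=1 (all 1) -> maybe => FALSE POSITIVE
query rat: checks bit0=1, bit3=1 (all 1) -> maybe => FALSE POSITIVE
False positives (alphabetical): ant rat

Answer: ant rat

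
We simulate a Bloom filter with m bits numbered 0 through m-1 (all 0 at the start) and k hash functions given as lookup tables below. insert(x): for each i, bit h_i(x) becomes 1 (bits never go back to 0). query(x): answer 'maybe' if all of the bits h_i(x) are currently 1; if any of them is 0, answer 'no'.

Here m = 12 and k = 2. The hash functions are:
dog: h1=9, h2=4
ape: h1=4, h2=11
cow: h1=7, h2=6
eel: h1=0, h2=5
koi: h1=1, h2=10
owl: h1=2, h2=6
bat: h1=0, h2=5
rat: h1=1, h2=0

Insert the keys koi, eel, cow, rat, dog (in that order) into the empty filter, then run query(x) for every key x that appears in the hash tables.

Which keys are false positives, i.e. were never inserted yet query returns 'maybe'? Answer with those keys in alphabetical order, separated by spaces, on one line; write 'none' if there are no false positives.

Answer: bat

Derivation:
Start: bits=000000000000
After insert 'koi': sets bits 1 10 -> bits=010000000010
After insert 'eel': sets bits 0 5 -> bits=110001000010
After insert 'cow': sets bits 6 7 -> bits=110001110010
After insert 'rat': sets bits 0 1 -> bits=110001110010
After insert 'dog': sets bits 4 9 -> bits=110011110110
Not inserted: ape bat owl — query each against bits=110011110110:
query ape: checks bit4=1, bit11=0 (has a 0) -> no => not a false positive
query bat: checks bit0=1, bit5=1 (all 1) -> maybe => FALSE POSITIVE
query owl: checks bit2=0, bit6=1 (has a 0) -> no => not a false positive
False positives (alphabetical): bat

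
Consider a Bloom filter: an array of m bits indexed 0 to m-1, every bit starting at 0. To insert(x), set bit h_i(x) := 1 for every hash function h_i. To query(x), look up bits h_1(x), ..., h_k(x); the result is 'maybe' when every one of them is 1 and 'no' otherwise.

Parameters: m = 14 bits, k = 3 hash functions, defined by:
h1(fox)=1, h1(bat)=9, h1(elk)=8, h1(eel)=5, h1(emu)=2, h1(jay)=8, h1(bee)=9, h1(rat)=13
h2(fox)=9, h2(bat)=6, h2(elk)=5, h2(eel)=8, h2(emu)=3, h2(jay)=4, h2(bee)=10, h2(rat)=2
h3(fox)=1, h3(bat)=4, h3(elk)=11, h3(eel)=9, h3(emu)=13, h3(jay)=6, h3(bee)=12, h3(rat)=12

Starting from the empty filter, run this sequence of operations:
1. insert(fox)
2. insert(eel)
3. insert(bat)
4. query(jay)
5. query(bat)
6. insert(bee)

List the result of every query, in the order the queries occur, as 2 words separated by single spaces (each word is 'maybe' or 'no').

Start: bits=00000000000000
Op 1: insert fox -> sets bits 1 9 -> bits=01000000010000
Op 2: insert eel -> sets bits 5 8 9 -> bits=01000100110000
Op 3: insert bat -> sets bits 4 6 9 -> bits=01001110110000
Op 4: query jay -> checks bit4=1, bit6=1, bit8=1 (all 1) -> maybe
Op 5: query bat -> checks bit4=1, bit6=1, bit9=1 (all 1) -> maybe
Op 6: insert bee -> sets bits 9 10 12 -> bits=01001110111010
Query results in order: maybe maybe

Answer: maybe maybe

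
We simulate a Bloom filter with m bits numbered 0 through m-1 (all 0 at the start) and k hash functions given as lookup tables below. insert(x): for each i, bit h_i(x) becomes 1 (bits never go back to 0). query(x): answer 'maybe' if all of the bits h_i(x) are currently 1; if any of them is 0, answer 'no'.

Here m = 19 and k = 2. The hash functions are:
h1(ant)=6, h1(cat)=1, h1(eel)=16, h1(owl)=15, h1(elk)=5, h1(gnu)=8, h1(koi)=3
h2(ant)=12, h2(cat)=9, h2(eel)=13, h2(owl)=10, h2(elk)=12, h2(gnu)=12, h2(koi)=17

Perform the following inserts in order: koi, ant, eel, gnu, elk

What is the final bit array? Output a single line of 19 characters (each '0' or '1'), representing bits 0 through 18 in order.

Answer: 0001011010001100110

Derivation:
Start: bits=0000000000000000000
After insert 'koi': sets bits 3 17 -> bits=0001000000000000010
After insert 'ant': sets bits 6 12 -> bits=0001001000001000010
After insert 'eel': sets bits 13 16 -> bits=0001001000001100110
After insert 'gnu': sets bits 8 12 -> bits=0001001010001100110
After insert 'elk': sets bits 5 12 -> bits=0001011010001100110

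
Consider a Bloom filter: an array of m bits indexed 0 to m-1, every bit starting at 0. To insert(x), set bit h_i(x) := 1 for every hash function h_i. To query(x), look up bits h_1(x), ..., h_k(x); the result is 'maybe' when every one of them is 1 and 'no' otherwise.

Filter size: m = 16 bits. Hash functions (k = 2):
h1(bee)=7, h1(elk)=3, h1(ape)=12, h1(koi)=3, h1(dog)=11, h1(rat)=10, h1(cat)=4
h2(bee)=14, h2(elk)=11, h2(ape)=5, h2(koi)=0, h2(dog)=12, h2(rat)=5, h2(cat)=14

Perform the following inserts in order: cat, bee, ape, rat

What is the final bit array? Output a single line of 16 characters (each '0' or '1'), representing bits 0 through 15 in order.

Answer: 0000110100101010

Derivation:
Start: bits=0000000000000000
After insert 'cat': sets bits 4 14 -> bits=0000100000000010
After insert 'bee': sets bits 7 14 -> bits=0000100100000010
After insert 'ape': sets bits 5 12 -> bits=0000110100001010
After insert 'rat': sets bits 5 10 -> bits=0000110100101010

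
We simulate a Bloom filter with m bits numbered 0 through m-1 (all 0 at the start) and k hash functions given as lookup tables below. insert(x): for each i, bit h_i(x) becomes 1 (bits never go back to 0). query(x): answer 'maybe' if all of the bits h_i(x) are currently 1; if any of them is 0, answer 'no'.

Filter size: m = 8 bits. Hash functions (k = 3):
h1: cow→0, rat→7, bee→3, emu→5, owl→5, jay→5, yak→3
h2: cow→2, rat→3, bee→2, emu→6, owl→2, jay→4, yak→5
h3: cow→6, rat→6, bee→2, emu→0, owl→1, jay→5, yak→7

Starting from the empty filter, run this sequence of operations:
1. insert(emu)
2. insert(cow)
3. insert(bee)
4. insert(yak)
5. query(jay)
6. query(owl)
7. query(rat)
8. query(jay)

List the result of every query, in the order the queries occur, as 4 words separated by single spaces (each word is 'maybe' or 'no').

Answer: no no maybe no

Derivation:
Start: bits=00000000
Op 1: insert emu -> sets bits 0 5 6 -> bits=10000110
Op 2: insert cow -> sets bits 0 2 6 -> bits=10100110
Op 3: insert bee -> sets bits 2 3 -> bits=10110110
Op 4: insert yak -> sets bits 3 5 7 -> bits=10110111
Op 5: query jay -> checks bit4=0, bit5=1 (has a 0) -> no
Op 6: query owl -> checks bit1=0, bit2=1, bit5=1 (has a 0) -> no
Op 7: query rat -> checks bit3=1, bit6=1, bit7=1 (all 1) -> maybe
Op 8: query jay -> checks bit4=0, bit5=1 (has a 0) -> no
Query results in order: no no maybe no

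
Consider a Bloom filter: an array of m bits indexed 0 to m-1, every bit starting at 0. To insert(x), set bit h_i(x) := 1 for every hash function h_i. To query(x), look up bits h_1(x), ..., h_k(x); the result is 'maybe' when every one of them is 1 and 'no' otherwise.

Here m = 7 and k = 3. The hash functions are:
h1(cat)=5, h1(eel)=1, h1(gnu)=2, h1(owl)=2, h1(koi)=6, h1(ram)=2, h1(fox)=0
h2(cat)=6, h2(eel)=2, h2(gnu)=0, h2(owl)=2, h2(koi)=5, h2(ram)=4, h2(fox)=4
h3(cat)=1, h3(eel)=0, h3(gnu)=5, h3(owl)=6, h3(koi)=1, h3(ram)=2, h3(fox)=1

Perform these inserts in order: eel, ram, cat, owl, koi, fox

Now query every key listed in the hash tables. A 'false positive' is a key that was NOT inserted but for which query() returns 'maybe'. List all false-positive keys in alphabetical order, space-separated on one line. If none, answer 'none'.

Start: bits=0000000
After insert 'eel': sets bits 0 1 2 -> bits=1110000
After insert 'ram': sets bits 2 4 -> bits=1110100
After insert 'cat': sets bits 1 5 6 -> bits=1110111
After insert 'owl': sets bits 2 6 -> bits=1110111
After insert 'koi': sets bits 1 5 6 -> bits=1110111
After insert 'fox': sets bits 0 1 4 -> bits=1110111
Not inserted: gnu — query each against bits=1110111:
query gnu: checks bit0=1, bit2=1, bit5=1 (all 1) -> maybe => FALSE POSITIVE
False positives (alphabetical): gnu

Answer: gnu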